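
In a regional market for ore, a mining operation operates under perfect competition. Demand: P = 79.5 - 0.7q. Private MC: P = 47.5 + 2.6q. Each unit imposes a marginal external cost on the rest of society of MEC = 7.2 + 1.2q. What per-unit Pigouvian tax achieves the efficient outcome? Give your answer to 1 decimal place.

Social marginal cost = private MC + MEC = 54.7 + 3.8q.
Set SMC = demand: 54.7 + 3.8q = 79.5 - 0.7q → q* = 5.5111.
The Pigouvian tax equals MEC at q*: 7.2 + 1.2×5.5111 = 13.8133.

tax = 13.8 per unit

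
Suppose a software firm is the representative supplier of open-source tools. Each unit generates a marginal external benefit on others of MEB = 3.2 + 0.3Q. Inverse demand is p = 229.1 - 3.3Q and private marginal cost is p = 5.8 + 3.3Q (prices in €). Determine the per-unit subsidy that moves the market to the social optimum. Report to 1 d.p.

Social marginal cost = private MC − MEB = 2.6 + 3.0Q.
Set SMC = demand: 2.6 + 3.0Q = 229.1 - 3.3Q → Q* = 35.9524.
The Pigouvian subsidy equals MEB at Q*: 3.2 + 0.3×35.9524 = 13.9857.

subsidy = €14.0 per unit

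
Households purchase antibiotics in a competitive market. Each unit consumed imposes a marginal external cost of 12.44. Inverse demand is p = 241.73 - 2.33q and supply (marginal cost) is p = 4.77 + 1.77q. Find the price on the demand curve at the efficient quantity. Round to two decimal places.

Social marginal benefit = demand − MEC = 229.29 - 2.33q.
Set SMB = MC: 229.29 - 2.33q = 4.77 + 1.77q → q* = 54.7610.
Consumer price on the demand curve at q*: 241.73 − 2.33×54.7610 = 114.1369.

P = 114.14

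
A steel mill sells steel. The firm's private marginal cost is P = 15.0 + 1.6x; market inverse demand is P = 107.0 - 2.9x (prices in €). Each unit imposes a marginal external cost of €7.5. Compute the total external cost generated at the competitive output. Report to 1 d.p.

Market equilibrium (private): 15.0 + 1.6x = 107.0 - 2.9x → x_m = 20.4444.
Total external cost = MEC × x_m = 7.5 × 20.4444 = 153.3330.

€153.3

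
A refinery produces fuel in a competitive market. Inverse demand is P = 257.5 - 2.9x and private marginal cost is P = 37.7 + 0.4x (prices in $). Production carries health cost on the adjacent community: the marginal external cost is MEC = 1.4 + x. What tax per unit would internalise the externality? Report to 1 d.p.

Social marginal cost = private MC + MEC = 39.1 + 1.4x.
Set SMC = demand: 39.1 + 1.4x = 257.5 - 2.9x → x* = 50.7907.
The Pigouvian tax equals MEC at x*: 1.4 + 1.0×50.7907 = 52.1907.

tax = $52.2 per unit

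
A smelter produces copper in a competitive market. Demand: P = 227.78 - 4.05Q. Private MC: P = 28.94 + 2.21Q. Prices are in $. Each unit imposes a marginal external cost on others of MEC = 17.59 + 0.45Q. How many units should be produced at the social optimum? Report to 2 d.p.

Q* = 27.01

Social marginal cost = private MC + MEC = 46.53 + 2.66Q.
Set SMC = demand: 46.53 + 2.66Q = 227.78 - 4.05Q → Q* = 27.0119.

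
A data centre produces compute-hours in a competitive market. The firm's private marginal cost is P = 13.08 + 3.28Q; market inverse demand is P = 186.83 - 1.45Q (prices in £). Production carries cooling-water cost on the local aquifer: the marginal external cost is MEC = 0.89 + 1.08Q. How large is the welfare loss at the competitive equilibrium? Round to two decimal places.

DWL = £141.59

Market equilibrium (private): 13.08 + 3.28Q = 186.83 - 1.45Q → Q_m = 36.7336.
Social marginal cost = private MC + MEC = 13.97 + 4.36Q.
Set SMC = demand: 13.97 + 4.36Q = 186.83 - 1.45Q → Q* = 29.7522.
Height of the DWL triangle at Q_m is SMC(Q_m) − demand(Q_m) = MEC(Q_m) = 40.5623.
DWL = ½ × 6.9814 × 40.5623 = 141.5908.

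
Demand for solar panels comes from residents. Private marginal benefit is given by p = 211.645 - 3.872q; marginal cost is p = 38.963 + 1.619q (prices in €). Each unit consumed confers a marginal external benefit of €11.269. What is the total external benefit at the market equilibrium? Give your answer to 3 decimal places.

Market equilibrium (private): 38.963 + 1.619q = 211.645 - 3.872q → q_m = 31.4482.
Total external benefit = MEB × q_m = 11.269 × 31.4482 = 354.3898.

€354.390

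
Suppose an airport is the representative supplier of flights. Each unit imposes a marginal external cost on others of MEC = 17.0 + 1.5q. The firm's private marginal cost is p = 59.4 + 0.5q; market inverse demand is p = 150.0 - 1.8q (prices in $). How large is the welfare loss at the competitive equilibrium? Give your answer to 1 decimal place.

Market equilibrium (private): 59.4 + 0.5q = 150.0 - 1.8q → q_m = 39.3913.
Social marginal cost = private MC + MEC = 76.4 + 2.0q.
Set SMC = demand: 76.4 + 2.0q = 150.0 - 1.8q → q* = 19.3684.
Height of the DWL triangle at q_m is SMC(q_m) − demand(q_m) = MEC(q_m) = 76.0870.
DWL = ½ × 20.0229 × 76.0870 = 761.7412.

DWL = $761.7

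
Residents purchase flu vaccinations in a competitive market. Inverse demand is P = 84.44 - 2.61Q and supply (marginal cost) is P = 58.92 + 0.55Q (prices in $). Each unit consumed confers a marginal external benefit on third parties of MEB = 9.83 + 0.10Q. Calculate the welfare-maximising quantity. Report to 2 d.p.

Social marginal benefit = demand + MEB = 94.27 - 2.51Q.
Set SMB = MC: 94.27 - 2.51Q = 58.92 + 0.55Q → Q* = 11.5523.

Q* = 11.55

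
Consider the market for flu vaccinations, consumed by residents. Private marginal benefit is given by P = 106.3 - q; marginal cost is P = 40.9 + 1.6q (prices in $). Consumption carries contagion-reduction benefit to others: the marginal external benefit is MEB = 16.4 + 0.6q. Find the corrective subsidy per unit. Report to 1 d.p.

Social marginal benefit = demand + MEB = 122.7 - 0.4q.
Set SMB = MC: 122.7 - 0.4q = 40.9 + 1.6q → q* = 40.9000.
The Pigouvian subsidy equals MEB at q*: 16.4 + 0.6×40.9000 = 40.9400.

subsidy = $40.9 per unit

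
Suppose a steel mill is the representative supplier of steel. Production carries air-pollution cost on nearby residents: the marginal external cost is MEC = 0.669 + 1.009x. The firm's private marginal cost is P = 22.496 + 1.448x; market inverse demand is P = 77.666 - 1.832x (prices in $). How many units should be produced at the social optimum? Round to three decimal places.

Social marginal cost = private MC + MEC = 23.165 + 2.457x.
Set SMC = demand: 23.165 + 2.457x = 77.666 - 1.832x → x* = 12.7072.

x* = 12.707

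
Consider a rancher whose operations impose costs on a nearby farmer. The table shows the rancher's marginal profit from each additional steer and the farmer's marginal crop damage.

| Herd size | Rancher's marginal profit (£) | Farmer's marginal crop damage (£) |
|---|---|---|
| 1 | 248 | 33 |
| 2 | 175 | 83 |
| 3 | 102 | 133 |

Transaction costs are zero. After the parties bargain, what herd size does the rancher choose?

Bargaining reaches the level where marginal profit last exceeds marginal crop damage.
That holds through level 2 (175 ≥ 83) but not at 3 (102 < 133).

2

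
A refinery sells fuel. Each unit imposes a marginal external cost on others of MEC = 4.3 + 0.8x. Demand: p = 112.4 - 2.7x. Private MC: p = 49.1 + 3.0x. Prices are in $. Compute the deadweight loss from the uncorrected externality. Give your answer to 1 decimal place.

DWL = $13.4

Market equilibrium (private): 49.1 + 3.0x = 112.4 - 2.7x → x_m = 11.1053.
Social marginal cost = private MC + MEC = 53.4 + 3.8x.
Set SMC = demand: 53.4 + 3.8x = 112.4 - 2.7x → x* = 9.0769.
Between x* and x_m the wedge SMC − demand runs linearly from 0 to MEC(x_m), so the loss is a triangle.
DWL = ½ × 2.0284 × 13.1842 = 13.3714.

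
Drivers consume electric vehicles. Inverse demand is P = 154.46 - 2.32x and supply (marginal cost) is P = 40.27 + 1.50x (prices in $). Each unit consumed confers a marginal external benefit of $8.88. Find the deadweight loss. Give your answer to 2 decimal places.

Market equilibrium (private): 40.27 + 1.50x = 154.46 - 2.32x → x_m = 29.8927.
Social marginal benefit = demand + MEB = 163.34 - 2.32x.
Set SMB = MC: 163.34 - 2.32x = 40.27 + 1.50x → x* = 32.2173.
The loss is the area between SMB and MC from x* to x_m; with linear curves that's a triangle of height MEB(x_m).
DWL = ½ × 2.3246 × 8.8800 = 10.3212.

DWL = $10.32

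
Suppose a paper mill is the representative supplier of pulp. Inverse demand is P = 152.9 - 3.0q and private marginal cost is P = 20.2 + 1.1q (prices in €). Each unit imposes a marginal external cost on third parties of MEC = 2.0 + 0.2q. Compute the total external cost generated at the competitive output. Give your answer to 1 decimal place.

€169.5

Market equilibrium (private): 20.2 + 1.1q = 152.9 - 3.0q → q_m = 32.3659.
Total external cost = ∫₀^{q_m} (2.0 + 0.2q) dq = 2.0×32.3659 + ½×0.2×32.3659² = 169.4869.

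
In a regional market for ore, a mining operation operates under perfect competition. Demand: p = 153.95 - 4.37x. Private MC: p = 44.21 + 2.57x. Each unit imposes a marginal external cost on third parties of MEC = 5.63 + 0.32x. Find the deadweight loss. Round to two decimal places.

DWL = 7.87

Market equilibrium (private): 44.21 + 2.57x = 153.95 - 4.37x → x_m = 15.8127.
Social marginal cost = private MC + MEC = 49.84 + 2.89x.
Set SMC = demand: 49.84 + 2.89x = 153.95 - 4.37x → x* = 14.3402.
Between x* and x_m the wedge SMC − demand runs linearly from 0 to MEC(x_m), so the loss is a triangle.
DWL = ½ × 1.4725 × 10.6901 = 7.8706.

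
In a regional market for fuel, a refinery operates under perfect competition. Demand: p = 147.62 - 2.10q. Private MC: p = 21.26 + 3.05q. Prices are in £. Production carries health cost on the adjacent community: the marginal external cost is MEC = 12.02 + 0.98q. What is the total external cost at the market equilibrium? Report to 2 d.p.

Market equilibrium (private): 21.26 + 3.05q = 147.62 - 2.10q → q_m = 24.5359.
Total external cost = ∫₀^{q_m} (12.02 + 0.98q) dq = 12.02×24.5359 + ½×0.98×24.5359² = 589.9066.

£589.91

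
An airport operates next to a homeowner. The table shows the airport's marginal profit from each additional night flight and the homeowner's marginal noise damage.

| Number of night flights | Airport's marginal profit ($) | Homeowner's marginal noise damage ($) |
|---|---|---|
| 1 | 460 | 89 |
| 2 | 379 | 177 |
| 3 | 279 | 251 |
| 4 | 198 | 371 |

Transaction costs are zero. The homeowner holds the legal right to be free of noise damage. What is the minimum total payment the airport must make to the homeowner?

$517

Efficient level: marginal profit ≥ marginal noise damage through level 3, so k* = 3.
With the homeowner holding the right, the airport must at least compensate total damage at k*: 89 + 177 + 251 = 517.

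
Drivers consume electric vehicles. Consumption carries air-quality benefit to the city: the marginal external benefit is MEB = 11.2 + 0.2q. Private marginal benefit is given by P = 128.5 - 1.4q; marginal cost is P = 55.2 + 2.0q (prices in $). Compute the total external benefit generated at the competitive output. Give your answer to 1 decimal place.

$287.9

Market equilibrium (private): 55.2 + 2.0q = 128.5 - 1.4q → q_m = 21.5588.
Total external benefit = ∫₀^{q_m} (11.2 + 0.2q) dq = 11.2×21.5588 + ½×0.2×21.5588² = 287.9367.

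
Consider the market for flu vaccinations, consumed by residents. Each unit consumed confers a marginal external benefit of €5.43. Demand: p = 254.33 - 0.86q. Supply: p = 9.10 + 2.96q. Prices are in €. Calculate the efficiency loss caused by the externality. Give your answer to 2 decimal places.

Market equilibrium (private): 9.10 + 2.96q = 254.33 - 0.86q → q_m = 64.1963.
Social marginal benefit = demand + MEB = 259.76 - 0.86q.
Set SMB = MC: 259.76 - 0.86q = 9.10 + 2.96q → q* = 65.6178.
Between q* and q_m the wedge SMB − MC runs linearly from 0 to MEB(q_m), so the loss is a triangle.
DWL = ½ × 1.4215 × 5.4300 = 3.8594.

DWL = €3.86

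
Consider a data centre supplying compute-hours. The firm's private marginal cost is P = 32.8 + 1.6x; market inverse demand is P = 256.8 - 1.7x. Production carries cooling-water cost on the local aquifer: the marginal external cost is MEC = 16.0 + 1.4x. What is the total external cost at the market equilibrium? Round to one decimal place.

4311.3

Market equilibrium (private): 32.8 + 1.6x = 256.8 - 1.7x → x_m = 67.8788.
Total external cost = ∫₀^{x_m} (16.0 + 1.4x) dx = 16.0×67.8788 + ½×1.4×67.8788² = 4311.3328.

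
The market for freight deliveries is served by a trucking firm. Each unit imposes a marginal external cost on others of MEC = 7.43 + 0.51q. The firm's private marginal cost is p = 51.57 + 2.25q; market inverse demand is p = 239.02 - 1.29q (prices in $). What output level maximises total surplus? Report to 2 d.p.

q* = 44.45

Social marginal cost = private MC + MEC = 59.00 + 2.76q.
Set SMC = demand: 59.00 + 2.76q = 239.02 - 1.29q → q* = 44.4494.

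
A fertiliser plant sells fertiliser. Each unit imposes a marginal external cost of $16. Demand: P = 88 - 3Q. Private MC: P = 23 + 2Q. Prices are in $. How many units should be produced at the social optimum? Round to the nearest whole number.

Q* = 10

Social marginal cost = private MC + MEC = 39 + 2Q.
Set SMC = demand: 39 + 2Q = 88 - 3Q → Q* = 9.8000.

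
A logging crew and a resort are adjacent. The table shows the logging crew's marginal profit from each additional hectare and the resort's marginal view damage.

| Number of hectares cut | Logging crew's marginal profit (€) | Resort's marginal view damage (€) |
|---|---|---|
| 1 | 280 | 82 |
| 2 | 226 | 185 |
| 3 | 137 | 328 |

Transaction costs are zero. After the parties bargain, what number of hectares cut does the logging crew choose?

Bargaining reaches the level where marginal profit last exceeds marginal view damage.
That holds through level 2 (226 ≥ 185) but not at 3 (137 < 328).

2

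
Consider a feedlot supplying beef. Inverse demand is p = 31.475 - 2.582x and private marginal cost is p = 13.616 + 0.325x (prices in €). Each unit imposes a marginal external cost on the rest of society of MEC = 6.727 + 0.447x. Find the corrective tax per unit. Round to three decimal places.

Social marginal cost = private MC + MEC = 20.343 + 0.772x.
Set SMC = demand: 20.343 + 0.772x = 31.475 - 2.582x → x* = 3.3190.
The Pigouvian tax equals MEC at x*: 6.727 + 0.447×3.3190 = 8.2106.

tax = €8.211 per unit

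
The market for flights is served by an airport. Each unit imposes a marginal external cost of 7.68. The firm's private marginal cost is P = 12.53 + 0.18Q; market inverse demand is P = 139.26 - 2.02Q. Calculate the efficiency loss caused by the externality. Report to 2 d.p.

Market equilibrium (private): 12.53 + 0.18Q = 139.26 - 2.02Q → Q_m = 57.6045.
Social marginal cost = private MC + MEC = 20.21 + 0.18Q.
Set SMC = demand: 20.21 + 0.18Q = 139.26 - 2.02Q → Q* = 54.1136.
Between Q* and Q_m the wedge SMC − demand runs linearly from 0 to MEC(Q_m), so the loss is a triangle.
DWL = ½ × 3.4909 × 7.6800 = 13.4051.

DWL = 13.41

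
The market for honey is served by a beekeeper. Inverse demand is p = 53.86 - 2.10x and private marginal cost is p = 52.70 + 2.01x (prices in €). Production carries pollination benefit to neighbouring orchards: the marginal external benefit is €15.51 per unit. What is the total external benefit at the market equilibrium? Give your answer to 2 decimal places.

Market equilibrium (private): 52.70 + 2.01x = 53.86 - 2.10x → x_m = 0.2822.
Total external benefit = MEB × x_m = 15.51 × 0.2822 = 4.3769.

€4.38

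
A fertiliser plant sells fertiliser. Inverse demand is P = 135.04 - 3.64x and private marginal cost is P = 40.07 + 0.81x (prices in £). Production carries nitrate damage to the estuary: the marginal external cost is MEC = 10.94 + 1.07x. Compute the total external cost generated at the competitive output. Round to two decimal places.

£477.15

Market equilibrium (private): 40.07 + 0.81x = 135.04 - 3.64x → x_m = 21.3416.
Total external cost = ∫₀^{x_m} (10.94 + 1.07x) dx = 10.94×21.3416 + ½×1.07×21.3416² = 477.1503.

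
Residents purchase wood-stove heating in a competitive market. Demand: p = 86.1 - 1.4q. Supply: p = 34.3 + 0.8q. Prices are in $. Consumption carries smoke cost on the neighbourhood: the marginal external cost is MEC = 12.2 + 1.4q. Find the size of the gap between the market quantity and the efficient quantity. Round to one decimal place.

Market equilibrium (private): 34.3 + 0.8q = 86.1 - 1.4q → q_m = 23.5455.
Social marginal benefit = demand − MEC = 73.9 - 2.8q.
Set SMB = MC: 73.9 - 2.8q = 34.3 + 0.8q → q* = 11.0000.
Gap = |23.5455 − 11.0000| = 12.5455.

12.5 units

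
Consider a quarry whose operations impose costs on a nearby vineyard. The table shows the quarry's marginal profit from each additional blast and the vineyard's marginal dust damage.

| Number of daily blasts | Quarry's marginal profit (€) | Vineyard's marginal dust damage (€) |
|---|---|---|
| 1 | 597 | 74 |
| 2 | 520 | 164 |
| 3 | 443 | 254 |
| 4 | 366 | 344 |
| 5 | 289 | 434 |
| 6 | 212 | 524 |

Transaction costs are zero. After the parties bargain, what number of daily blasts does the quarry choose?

4

Bargaining reaches the level where marginal profit last exceeds marginal dust damage.
That holds through level 4 (366 ≥ 344) but not at 5 (289 < 434).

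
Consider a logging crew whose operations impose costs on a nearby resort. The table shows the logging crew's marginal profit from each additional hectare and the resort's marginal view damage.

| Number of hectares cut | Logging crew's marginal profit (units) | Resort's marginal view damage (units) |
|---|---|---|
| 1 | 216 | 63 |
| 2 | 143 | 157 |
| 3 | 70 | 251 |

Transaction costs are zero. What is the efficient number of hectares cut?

1

Bargaining reaches the level where marginal profit last exceeds marginal view damage.
That holds through level 1 (216 ≥ 63) but not at 2 (143 < 157).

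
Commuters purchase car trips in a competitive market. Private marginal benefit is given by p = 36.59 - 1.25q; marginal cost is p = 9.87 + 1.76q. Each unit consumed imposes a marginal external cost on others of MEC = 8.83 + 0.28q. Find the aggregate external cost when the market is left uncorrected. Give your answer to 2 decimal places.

89.42

Market equilibrium (private): 9.87 + 1.76q = 36.59 - 1.25q → q_m = 8.8771.
Total external cost = ∫₀^{q_m} (8.83 + 0.28q) dq = 8.83×8.8771 + ½×0.28×8.8771² = 89.4172.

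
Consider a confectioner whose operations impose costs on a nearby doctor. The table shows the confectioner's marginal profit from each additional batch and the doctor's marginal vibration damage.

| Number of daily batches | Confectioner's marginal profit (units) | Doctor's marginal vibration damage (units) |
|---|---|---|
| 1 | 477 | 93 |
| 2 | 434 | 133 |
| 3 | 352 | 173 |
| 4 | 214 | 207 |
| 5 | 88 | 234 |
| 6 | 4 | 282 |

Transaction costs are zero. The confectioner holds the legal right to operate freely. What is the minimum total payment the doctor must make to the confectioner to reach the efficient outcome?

Left alone the confectioner would choose level 6 (marginal profit stays positive).
Efficient level: k* = 4 (marginal profit ≥ marginal vibration damage through 4).
The doctor must at least cover the confectioner's forgone profit from cutting 6→4: 88 + 4 = 92.

92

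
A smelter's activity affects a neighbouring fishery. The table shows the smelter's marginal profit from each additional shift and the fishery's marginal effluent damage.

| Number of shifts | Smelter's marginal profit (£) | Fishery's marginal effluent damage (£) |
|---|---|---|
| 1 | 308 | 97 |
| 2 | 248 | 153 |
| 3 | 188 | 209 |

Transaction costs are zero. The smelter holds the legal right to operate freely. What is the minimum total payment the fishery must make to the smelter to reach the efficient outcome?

£188

Left alone the smelter would choose level 3 (marginal profit stays positive).
Efficient level: k* = 2 (marginal profit ≥ marginal effluent damage through 2).
The fishery must at least cover the smelter's forgone profit from cutting 3→2: 188 = 188.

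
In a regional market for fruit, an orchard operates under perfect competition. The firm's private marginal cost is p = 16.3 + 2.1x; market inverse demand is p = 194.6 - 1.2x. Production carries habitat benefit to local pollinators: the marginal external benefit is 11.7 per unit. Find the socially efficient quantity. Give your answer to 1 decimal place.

x* = 57.6

Social marginal cost = private MC − MEB = 4.6 + 2.1x.
Set SMC = demand: 4.6 + 2.1x = 194.6 - 1.2x → x* = 57.5758.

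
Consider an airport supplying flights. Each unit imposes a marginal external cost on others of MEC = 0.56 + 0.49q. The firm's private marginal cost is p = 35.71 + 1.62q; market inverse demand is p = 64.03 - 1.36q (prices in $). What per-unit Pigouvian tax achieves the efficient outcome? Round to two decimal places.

tax = $4.48 per unit

Social marginal cost = private MC + MEC = 36.27 + 2.11q.
Set SMC = demand: 36.27 + 2.11q = 64.03 - 1.36q → q* = 8.0000.
The Pigouvian tax equals MEC at q*: 0.56 + 0.49×8.0000 = 4.4800.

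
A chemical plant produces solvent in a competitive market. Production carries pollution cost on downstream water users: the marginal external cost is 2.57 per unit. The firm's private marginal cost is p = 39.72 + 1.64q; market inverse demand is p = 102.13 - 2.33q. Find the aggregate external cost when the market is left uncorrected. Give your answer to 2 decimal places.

40.40

Market equilibrium (private): 39.72 + 1.64q = 102.13 - 2.33q → q_m = 15.7204.
Total external cost = MEC × q_m = 2.57 × 15.7204 = 40.4014.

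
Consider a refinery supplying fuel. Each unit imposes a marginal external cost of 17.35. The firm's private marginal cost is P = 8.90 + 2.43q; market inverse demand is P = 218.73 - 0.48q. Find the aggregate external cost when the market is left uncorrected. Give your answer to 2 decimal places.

1251.05

Market equilibrium (private): 8.90 + 2.43q = 218.73 - 0.48q → q_m = 72.1065.
Total external cost = MEC × q_m = 17.35 × 72.1065 = 1251.0478.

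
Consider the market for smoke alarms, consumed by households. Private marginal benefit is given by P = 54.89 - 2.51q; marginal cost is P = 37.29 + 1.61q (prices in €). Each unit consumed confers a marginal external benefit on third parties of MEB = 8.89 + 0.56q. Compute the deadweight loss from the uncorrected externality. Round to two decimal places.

DWL = €17.88

Market equilibrium (private): 37.29 + 1.61q = 54.89 - 2.51q → q_m = 4.2718.
Social marginal benefit = demand + MEB = 63.78 - 1.95q.
Set SMB = MC: 63.78 - 1.95q = 37.29 + 1.61q → q* = 7.4410.
Height of the DWL triangle at q_m is SMB(q_m) − MC(q_m) = MEB(q_m) = 11.2822.
DWL = ½ × 3.1692 × 11.2822 = 17.8778.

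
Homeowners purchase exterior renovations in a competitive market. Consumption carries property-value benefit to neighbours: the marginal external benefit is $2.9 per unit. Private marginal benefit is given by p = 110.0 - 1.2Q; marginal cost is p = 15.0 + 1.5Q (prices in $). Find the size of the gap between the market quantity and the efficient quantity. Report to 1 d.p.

Market equilibrium (private): 15.0 + 1.5Q = 110.0 - 1.2Q → Q_m = 35.1852.
Social marginal benefit = demand + MEB = 112.9 - 1.2Q.
Set SMB = MC: 112.9 - 1.2Q = 15.0 + 1.5Q → Q* = 36.2593.
Gap = |35.1852 − 36.2593| = 1.0741.

1.1 units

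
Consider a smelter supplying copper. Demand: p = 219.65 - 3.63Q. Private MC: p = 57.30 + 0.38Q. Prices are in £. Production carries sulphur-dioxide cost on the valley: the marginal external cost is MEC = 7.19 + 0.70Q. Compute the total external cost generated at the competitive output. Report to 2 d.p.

£864.80

Market equilibrium (private): 57.30 + 0.38Q = 219.65 - 3.63Q → Q_m = 40.4863.
Total external cost = ∫₀^{Q_m} (7.19 + 0.70Q) dQ = 7.19×40.4863 + ½×0.70×40.4863² = 864.7957.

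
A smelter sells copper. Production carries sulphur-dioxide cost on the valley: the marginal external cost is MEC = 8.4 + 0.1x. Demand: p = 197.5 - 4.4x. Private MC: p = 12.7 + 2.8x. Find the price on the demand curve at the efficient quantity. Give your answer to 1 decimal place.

P = 91.2

Social marginal cost = private MC + MEC = 21.1 + 2.9x.
Set SMC = demand: 21.1 + 2.9x = 197.5 - 4.4x → x* = 24.1644.
Consumer price on the demand curve at x*: 197.5 − 4.4×24.1644 = 91.1766.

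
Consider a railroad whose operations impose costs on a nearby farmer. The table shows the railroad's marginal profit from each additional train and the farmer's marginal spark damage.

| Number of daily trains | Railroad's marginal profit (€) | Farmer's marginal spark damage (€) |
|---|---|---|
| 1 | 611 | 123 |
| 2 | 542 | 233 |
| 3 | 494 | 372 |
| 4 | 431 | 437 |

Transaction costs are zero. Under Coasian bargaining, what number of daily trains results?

Bargaining reaches the level where marginal profit last exceeds marginal spark damage.
That holds through level 3 (494 ≥ 372) but not at 4 (431 < 437).

3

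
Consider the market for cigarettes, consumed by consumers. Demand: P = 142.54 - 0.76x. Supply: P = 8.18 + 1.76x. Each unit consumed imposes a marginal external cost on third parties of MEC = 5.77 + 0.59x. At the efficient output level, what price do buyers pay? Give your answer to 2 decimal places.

Social marginal benefit = demand − MEC = 136.77 - 1.35x.
Set SMB = MC: 136.77 - 1.35x = 8.18 + 1.76x → x* = 41.3473.
Consumer price on the demand curve at x*: 142.54 − 0.76×41.3473 = 111.1161.

P = 111.12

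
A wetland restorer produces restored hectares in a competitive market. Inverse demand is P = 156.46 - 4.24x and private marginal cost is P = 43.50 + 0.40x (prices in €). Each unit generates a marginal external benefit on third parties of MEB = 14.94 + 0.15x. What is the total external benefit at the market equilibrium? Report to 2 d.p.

€408.16

Market equilibrium (private): 43.50 + 0.40x = 156.46 - 4.24x → x_m = 24.3448.
Total external benefit = ∫₀^{x_m} (14.94 + 0.15x) dx = 14.94×24.3448 + ½×0.15×24.3448² = 408.1615.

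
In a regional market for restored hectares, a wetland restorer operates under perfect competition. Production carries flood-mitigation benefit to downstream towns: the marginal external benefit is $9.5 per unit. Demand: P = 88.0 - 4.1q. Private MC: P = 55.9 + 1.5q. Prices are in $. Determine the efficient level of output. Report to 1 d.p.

q* = 7.4

Social marginal cost = private MC − MEB = 46.4 + 1.5q.
Set SMC = demand: 46.4 + 1.5q = 88.0 - 4.1q → q* = 7.4286.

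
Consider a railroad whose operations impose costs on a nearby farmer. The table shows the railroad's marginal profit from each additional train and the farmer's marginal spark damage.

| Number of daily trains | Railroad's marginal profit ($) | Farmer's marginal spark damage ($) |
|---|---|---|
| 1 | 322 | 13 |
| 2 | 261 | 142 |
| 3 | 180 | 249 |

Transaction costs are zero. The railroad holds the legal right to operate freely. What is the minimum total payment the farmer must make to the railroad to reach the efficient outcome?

$180

Left alone the railroad would choose level 3 (marginal profit stays positive).
Efficient level: k* = 2 (marginal profit ≥ marginal spark damage through 2).
The farmer must at least cover the railroad's forgone profit from cutting 3→2: 180 = 180.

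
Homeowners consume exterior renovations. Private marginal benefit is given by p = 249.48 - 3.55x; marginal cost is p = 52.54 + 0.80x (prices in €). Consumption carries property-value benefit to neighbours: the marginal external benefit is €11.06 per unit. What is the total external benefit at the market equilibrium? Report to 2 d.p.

Market equilibrium (private): 52.54 + 0.80x = 249.48 - 3.55x → x_m = 45.2736.
Total external benefit = MEB × x_m = 11.06 × 45.2736 = 500.7260.

€500.73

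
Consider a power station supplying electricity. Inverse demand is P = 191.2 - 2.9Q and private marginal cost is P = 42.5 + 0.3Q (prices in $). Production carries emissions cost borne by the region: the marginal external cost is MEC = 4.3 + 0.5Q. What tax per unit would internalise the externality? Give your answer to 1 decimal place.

Social marginal cost = private MC + MEC = 46.8 + 0.8Q.
Set SMC = demand: 46.8 + 0.8Q = 191.2 - 2.9Q → Q* = 39.0270.
The Pigouvian tax equals MEC at Q*: 4.3 + 0.5×39.0270 = 23.8135.

tax = $23.8 per unit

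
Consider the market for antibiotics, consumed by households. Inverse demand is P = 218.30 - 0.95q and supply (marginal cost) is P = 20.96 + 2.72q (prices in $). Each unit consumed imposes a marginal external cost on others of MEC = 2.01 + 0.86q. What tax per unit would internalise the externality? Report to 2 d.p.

Social marginal benefit = demand − MEC = 216.29 - 1.81q.
Set SMB = MC: 216.29 - 1.81q = 20.96 + 2.72q → q* = 43.1192.
The Pigouvian tax equals MEC at q*: 2.01 + 0.86×43.1192 = 39.0925.

tax = $39.09 per unit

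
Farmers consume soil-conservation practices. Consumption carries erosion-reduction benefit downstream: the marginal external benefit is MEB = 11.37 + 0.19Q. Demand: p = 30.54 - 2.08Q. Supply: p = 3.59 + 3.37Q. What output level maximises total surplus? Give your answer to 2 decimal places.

Social marginal benefit = demand + MEB = 41.91 - 1.89Q.
Set SMB = MC: 41.91 - 1.89Q = 3.59 + 3.37Q → Q* = 7.2852.

Q* = 7.29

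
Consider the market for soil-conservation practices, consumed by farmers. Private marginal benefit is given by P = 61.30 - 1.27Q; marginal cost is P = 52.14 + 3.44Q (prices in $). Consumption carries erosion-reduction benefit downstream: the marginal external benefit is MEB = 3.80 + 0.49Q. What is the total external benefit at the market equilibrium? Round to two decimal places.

$8.32

Market equilibrium (private): 52.14 + 3.44Q = 61.30 - 1.27Q → Q_m = 1.9448.
Total external benefit = ∫₀^{Q_m} (3.80 + 0.49Q) dQ = 3.80×1.9448 + ½×0.49×1.9448² = 8.3169.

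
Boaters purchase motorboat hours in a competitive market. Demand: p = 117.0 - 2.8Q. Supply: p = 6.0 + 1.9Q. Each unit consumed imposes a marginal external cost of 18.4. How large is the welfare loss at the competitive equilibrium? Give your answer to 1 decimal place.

Market equilibrium (private): 6.0 + 1.9Q = 117.0 - 2.8Q → Q_m = 23.6170.
Social marginal benefit = demand − MEC = 98.6 - 2.8Q.
Set SMB = MC: 98.6 - 2.8Q = 6.0 + 1.9Q → Q* = 19.7021.
Between Q* and Q_m the wedge MC − SMB runs linearly from 0 to MEC(Q_m), so the loss is a triangle.
DWL = ½ × 3.9149 × 18.4000 = 36.0171.

DWL = 36.0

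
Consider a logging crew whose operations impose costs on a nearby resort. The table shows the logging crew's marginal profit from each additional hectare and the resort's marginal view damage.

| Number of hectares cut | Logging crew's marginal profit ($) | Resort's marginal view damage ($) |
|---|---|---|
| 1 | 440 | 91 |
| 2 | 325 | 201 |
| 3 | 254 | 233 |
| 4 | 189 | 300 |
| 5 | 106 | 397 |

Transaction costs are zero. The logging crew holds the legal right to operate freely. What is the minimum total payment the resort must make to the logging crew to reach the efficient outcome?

Left alone the logging crew would choose level 5 (marginal profit stays positive).
Efficient level: k* = 3 (marginal profit ≥ marginal view damage through 3).
The resort must at least cover the logging crew's forgone profit from cutting 5→3: 189 + 106 = 295.

$295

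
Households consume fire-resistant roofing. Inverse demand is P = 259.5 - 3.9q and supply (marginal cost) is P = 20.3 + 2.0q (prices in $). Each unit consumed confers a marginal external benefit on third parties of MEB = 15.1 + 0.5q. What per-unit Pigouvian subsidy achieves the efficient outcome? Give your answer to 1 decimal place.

Social marginal benefit = demand + MEB = 274.6 - 3.4q.
Set SMB = MC: 274.6 - 3.4q = 20.3 + 2.0q → q* = 47.0926.
The Pigouvian subsidy equals MEB at q*: 15.1 + 0.5×47.0926 = 38.6463.

subsidy = $38.6 per unit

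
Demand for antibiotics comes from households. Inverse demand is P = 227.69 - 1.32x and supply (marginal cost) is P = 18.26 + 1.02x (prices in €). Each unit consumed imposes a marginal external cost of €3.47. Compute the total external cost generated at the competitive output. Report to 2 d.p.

Market equilibrium (private): 18.26 + 1.02x = 227.69 - 1.32x → x_m = 89.5000.
Total external cost = MEC × x_m = 3.47 × 89.5000 = 310.5650.

€310.57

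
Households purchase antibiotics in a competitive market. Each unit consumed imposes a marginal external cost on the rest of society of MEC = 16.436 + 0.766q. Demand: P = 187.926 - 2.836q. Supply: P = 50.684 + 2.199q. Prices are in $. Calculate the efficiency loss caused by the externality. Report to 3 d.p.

Market equilibrium (private): 50.684 + 2.199q = 187.926 - 2.836q → q_m = 27.2576.
Social marginal benefit = demand − MEC = 171.490 - 3.602q.
Set SMB = MC: 171.490 - 3.602q = 50.684 + 2.199q → q* = 20.8250.
Between q* and q_m the wedge MC − SMB runs linearly from 0 to MEC(q_m), so the loss is a triangle.
DWL = ½ × 6.4326 × 37.3153 = 120.0172.

DWL = $120.017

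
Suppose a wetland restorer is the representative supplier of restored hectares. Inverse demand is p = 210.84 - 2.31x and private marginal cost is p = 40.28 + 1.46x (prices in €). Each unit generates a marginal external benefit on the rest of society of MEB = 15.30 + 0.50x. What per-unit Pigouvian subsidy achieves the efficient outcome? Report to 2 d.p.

Social marginal cost = private MC − MEB = 24.98 + 0.96x.
Set SMC = demand: 24.98 + 0.96x = 210.84 - 2.31x → x* = 56.8379.
The Pigouvian subsidy equals MEB at x*: 15.30 + 0.50×56.8379 = 43.7190.

subsidy = €43.72 per unit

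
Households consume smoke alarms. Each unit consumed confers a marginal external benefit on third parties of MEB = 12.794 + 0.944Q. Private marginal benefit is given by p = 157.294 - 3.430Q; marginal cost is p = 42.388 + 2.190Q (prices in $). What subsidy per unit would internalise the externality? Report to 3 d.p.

Social marginal benefit = demand + MEB = 170.088 - 2.486Q.
Set SMB = MC: 170.088 - 2.486Q = 42.388 + 2.190Q → Q* = 27.3097.
The Pigouvian subsidy equals MEB at Q*: 12.794 + 0.944×27.3097 = 38.5744.

subsidy = $38.574 per unit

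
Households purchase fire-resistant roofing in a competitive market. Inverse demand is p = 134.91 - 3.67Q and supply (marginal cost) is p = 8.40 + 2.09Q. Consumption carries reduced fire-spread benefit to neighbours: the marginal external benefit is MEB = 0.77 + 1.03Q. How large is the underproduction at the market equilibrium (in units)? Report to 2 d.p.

4.95 units

Market equilibrium (private): 8.40 + 2.09Q = 134.91 - 3.67Q → Q_m = 21.9635.
Social marginal benefit = demand + MEB = 135.68 - 2.64Q.
Set SMB = MC: 135.68 - 2.64Q = 8.40 + 2.09Q → Q* = 26.9091.
Gap = |21.9635 − 26.9091| = 4.9456.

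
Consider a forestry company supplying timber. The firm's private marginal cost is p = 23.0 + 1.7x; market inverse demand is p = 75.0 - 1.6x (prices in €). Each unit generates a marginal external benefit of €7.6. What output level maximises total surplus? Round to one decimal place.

Social marginal cost = private MC − MEB = 15.4 + 1.7x.
Set SMC = demand: 15.4 + 1.7x = 75.0 - 1.6x → x* = 18.0606.

x* = 18.1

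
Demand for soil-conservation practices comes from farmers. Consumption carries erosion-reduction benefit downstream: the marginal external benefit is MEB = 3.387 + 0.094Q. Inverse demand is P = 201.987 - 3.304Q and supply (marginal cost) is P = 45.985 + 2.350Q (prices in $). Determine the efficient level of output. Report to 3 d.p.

Q* = 28.667

Social marginal benefit = demand + MEB = 205.374 - 3.210Q.
Set SMB = MC: 205.374 - 3.210Q = 45.985 + 2.350Q → Q* = 28.6671.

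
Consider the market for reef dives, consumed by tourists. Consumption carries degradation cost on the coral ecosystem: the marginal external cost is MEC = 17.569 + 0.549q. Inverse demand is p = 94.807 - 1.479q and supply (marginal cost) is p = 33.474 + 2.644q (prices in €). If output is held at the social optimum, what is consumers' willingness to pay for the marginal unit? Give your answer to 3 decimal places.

P = €80.953

Social marginal benefit = demand − MEC = 77.238 - 2.028q.
Set SMB = MC: 77.238 - 2.028q = 33.474 + 2.644q → q* = 9.3673.
Consumer price on the demand curve at q*: 94.807 − 1.479×9.3673 = 80.9528.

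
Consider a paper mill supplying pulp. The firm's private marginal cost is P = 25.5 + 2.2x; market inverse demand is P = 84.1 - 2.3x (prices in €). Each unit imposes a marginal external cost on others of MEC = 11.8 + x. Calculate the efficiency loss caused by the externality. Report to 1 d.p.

Market equilibrium (private): 25.5 + 2.2x = 84.1 - 2.3x → x_m = 13.0222.
Social marginal cost = private MC + MEC = 37.3 + 3.2x.
Set SMC = demand: 37.3 + 3.2x = 84.1 - 2.3x → x* = 8.5091.
The welfare-loss triangle has base |x_m − x*| and height MEC(x_m) (the vertical gap between SMC and demand is zero at x* and MEC at x_m).
DWL = ½ × 4.5131 × 24.8222 = 56.0125.

DWL = €56.0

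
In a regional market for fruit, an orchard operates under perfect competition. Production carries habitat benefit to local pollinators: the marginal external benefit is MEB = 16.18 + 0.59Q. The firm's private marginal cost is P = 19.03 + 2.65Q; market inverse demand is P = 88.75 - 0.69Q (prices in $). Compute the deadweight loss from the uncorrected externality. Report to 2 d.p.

DWL = $147.64

Market equilibrium (private): 19.03 + 2.65Q = 88.75 - 0.69Q → Q_m = 20.8743.
Social marginal cost = private MC − MEB = 2.85 + 2.06Q.
Set SMC = demand: 2.85 + 2.06Q = 88.75 - 0.69Q → Q* = 31.2364.
The loss is the area between SMC and demand from Q* to Q_m; with linear curves that's a triangle of height MEB(Q_m).
DWL = ½ × 10.3621 × 28.4958 = 147.6382.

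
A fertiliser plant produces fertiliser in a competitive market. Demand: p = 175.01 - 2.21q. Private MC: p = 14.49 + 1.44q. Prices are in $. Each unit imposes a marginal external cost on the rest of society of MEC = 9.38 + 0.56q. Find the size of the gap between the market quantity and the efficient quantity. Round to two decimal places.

Market equilibrium (private): 14.49 + 1.44q = 175.01 - 2.21q → q_m = 43.9781.
Social marginal cost = private MC + MEC = 23.87 + 2.00q.
Set SMC = demand: 23.87 + 2.00q = 175.01 - 2.21q → q* = 35.9002.
Gap = |43.9781 − 35.9002| = 8.0779.

8.08 units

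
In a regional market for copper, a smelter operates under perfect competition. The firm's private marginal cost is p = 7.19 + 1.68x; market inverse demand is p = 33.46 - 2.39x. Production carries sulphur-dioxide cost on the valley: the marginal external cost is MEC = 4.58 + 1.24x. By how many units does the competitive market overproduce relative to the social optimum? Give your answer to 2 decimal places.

Market equilibrium (private): 7.19 + 1.68x = 33.46 - 2.39x → x_m = 6.4545.
Social marginal cost = private MC + MEC = 11.77 + 2.92x.
Set SMC = demand: 11.77 + 2.92x = 33.46 - 2.39x → x* = 4.0847.
Gap = |6.4545 − 4.0847| = 2.3698.

2.37 units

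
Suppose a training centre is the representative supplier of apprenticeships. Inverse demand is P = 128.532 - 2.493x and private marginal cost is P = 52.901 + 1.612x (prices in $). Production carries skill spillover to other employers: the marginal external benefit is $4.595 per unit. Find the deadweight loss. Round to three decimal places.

Market equilibrium (private): 52.901 + 1.612x = 128.532 - 2.493x → x_m = 18.4241.
Social marginal cost = private MC − MEB = 48.306 + 1.612x.
Set SMC = demand: 48.306 + 1.612x = 128.532 - 2.493x → x* = 19.5435.
Height of the DWL triangle at x_m is demand(x_m) − SMC(x_m) = MEB(x_m) = 4.5950.
DWL = ½ × 1.1194 × 4.5950 = 2.5718.

DWL = $2.572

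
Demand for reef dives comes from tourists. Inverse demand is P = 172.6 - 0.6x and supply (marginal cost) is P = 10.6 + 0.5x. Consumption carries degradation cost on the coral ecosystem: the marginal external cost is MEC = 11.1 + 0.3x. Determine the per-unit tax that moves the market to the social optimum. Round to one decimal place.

Social marginal benefit = demand − MEC = 161.5 - 0.9x.
Set SMB = MC: 161.5 - 0.9x = 10.6 + 0.5x → x* = 107.7857.
The Pigouvian tax equals MEC at x*: 11.1 + 0.3×107.7857 = 43.4357.

tax = 43.4 per unit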